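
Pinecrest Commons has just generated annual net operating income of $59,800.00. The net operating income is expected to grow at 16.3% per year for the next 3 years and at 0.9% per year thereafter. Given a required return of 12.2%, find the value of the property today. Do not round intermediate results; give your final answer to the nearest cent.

$787501.43

D_1 = 69547.40000
D_2 = 80883.62620
D_3 = 94067.65727
Terminal value at year 3: TV = D_3×(1+g_2)/(r−g_2) = 94914.26619/0.113 = 839949.25828
P_0 = D_1/(1+r)^1 + D_2/(1+r)^2 + D_3/(1+r)^3 + TV/(1+r)^3
    = 61985.20499 + 64250.26150 + 66598.08746 + 594667.87826 = 787501.43221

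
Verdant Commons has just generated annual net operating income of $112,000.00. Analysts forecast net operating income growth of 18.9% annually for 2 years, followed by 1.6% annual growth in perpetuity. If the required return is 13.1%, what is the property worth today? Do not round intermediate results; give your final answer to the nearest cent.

$1335109.92

D_1 = 133168.00000
D_2 = 158336.75200
Terminal value at year 2: TV = D_2×(1+g_2)/(r−g_2) = 160870.14003/0.115 = 1398870.78289
P_0 = D_1/(1+r)^1 + D_2/(1+r)^2 + TV/(1+r)^2
    = 117743.58974 + 123781.72255 + 1093584.60967 = 1335109.92196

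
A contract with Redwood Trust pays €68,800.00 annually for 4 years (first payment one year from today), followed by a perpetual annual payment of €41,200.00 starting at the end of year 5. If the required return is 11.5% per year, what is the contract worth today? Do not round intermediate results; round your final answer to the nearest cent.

€442982.21

PV of 4-year annuity: €68,800.00 × [1 − (1+0.115)^−4] / 0.115 = 211189.42940
Perpetuity value at year 4: €41,200.00 / 0.115 = 358260.86957
PV of perpetuity: 358260.86957 / (1+0.115)^4 = 231792.78103
Total PV = 211189.42940 + 231792.78103 = 442982.21043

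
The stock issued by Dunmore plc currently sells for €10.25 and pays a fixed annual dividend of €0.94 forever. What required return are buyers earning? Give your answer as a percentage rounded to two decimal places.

9.17%

P = C/r ⇒ r = C/P = €0.94/€10.25 = 0.091707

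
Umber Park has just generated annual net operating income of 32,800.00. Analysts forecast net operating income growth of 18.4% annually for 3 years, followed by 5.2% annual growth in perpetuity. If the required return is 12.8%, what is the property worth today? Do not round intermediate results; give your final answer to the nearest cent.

633551.38

D_1 = 38835.20000
D_2 = 45980.87680
D_3 = 54441.35813
Terminal value at year 3: TV = D_3×(1+g_2)/(r−g_2) = 57272.30875/0.076 = 753583.00992
P_0 = D_1/(1+r)^1 + D_2/(1+r)^2 + D_3/(1+r)^3 + TV/(1+r)^3
    = 34428.36879 + 36137.57859 + 37931.64278 + 525053.79214 = 633551.38230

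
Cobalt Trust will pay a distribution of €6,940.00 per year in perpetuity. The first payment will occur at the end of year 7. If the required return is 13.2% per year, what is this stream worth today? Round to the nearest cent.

Value at end of year 6: C / r = €6,940.00 / 0.132 = €52,575.7576
Discount to today: PV = €52,575.7576 / (1 + 0.132)^6 = €52,575.7576 / 2.104159 = €24,986.59

€24986.59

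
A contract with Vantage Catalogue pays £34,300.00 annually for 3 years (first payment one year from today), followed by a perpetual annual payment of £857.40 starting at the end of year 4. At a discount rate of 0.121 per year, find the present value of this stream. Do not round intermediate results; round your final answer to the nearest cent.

PV of 3-year annuity: £34,300.00 × [1 − (1+0.121)^−3] / 0.121 = 82241.45213
Perpetuity value at year 3: £857.40 / 0.121 = 7085.95041
PV of perpetuity: 7085.95041 / (1+0.121)^3 = 5030.15388
Total PV = 82241.45213 + 5030.15388 = 87271.60601

£87271.61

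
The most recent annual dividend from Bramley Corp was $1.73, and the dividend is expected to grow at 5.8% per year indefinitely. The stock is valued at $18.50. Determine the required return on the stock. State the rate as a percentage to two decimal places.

15.69%

D₁ = $1.73 × 1.058 = $1.8303
P = D₁/(r − g) ⇒ r = D₁/P + g = $1.8303/$18.50 + 0.058 = 0.098937 + 0.058 = 0.156937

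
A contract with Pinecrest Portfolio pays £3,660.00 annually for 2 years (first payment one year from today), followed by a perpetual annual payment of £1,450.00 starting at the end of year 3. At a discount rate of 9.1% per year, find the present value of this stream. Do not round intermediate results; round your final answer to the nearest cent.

£19816.43

PV of 2-year annuity: £3,660.00 × [1 − (1+0.091)^−2] / 0.091 = 6429.62460
Perpetuity value at year 2: £1,450.00 / 0.091 = 15934.06593
PV of perpetuity: 15934.06593 / (1+0.091)^2 = 13386.81029
Total PV = 6429.62460 + 13386.81029 = 19816.43489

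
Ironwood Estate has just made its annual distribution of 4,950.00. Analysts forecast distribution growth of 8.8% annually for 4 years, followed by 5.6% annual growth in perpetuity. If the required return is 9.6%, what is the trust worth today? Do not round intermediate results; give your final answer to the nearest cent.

146347.41

D_1 = 5385.60000
D_2 = 5859.53280
D_3 = 6375.17169
D_4 = 6936.18679
Terminal value at year 4: TV = D_4×(1+g_2)/(r−g_2) = 7324.61326/0.04 = 183115.33138
P_0 = D_1/(1+r)^1 + D_2/(1+r)^2 + D_3/(1+r)^3 + D_4/(1+r)^4 + TV/(1+r)^4
    = 4913.86861 + 4878.00096 + 4842.39511 + 4807.04916 + 126906.09790 = 146347.41175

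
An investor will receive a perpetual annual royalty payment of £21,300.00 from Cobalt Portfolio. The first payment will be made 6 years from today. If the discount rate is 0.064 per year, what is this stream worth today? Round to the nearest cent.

£244057.12

Value at end of year 5: C / r = £21,300.00 / 0.064 = £332,812.5000
Discount to today: PV = £332,812.5000 / (1 + 0.064)^5 = £332,812.5000 / 1.363666 = £244,057.12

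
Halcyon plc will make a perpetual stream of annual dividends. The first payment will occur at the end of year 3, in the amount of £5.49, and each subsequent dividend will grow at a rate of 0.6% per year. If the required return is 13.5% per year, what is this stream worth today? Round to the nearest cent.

£33.04

Value at end of year 2: C₁ / (r − g) = £5.49 / (0.135 − 0.006) = £42.5581
Discount to today: PV = £42.5581 / (1 + 0.135)^2 = £42.5581 / 1.288225 = £33.04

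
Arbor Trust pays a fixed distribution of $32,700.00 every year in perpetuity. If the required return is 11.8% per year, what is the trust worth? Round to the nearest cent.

$277118.64

Level perpetuity: PV = C / r = $32,700.00 / 0.118 = $277,118.64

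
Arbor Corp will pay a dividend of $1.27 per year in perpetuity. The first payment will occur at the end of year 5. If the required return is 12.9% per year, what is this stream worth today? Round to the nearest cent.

$6.06

Value at end of year 4: C / r = $1.27 / 0.129 = $9.8450
Discount to today: PV = $9.8450 / (1 + 0.129)^4 = $9.8450 / 1.624710 = $6.06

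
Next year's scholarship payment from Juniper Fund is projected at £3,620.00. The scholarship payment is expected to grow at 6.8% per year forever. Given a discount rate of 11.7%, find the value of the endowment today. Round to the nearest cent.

Growing perpetuity: P = D₁ / (r − g) = £3,620.0000 / (0.117 − 0.068) = £73,877.55

£73877.55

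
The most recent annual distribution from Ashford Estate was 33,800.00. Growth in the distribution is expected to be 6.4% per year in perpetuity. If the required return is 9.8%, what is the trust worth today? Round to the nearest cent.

D₁ = D₀ × (1 + g) = 33,800.00 × 1.064 = 35,963.2000
Growing perpetuity: P = D₁ / (r − g) = 35,963.2000 / (0.098 − 0.064) = 1,057,741.18

1057741.18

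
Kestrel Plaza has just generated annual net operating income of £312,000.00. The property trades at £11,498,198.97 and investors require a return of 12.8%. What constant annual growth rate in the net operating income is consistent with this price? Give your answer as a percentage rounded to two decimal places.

9.82%

P = D₀(1+g)/(r−g) ⇒ P(r−g) = D₀(1+g) ⇒ g(P+D₀) = P·r − D₀
g = (P·r − D₀)/(P + D₀) = (£11,498,198.97×0.128 − £312,000.00) / (£11,498,198.97 + £312,000.00) = 0.098201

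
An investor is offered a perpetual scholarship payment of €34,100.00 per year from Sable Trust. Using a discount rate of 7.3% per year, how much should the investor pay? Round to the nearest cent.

€467123.29

Level perpetuity: PV = C / r = €34,100.00 / 0.073 = €467,123.29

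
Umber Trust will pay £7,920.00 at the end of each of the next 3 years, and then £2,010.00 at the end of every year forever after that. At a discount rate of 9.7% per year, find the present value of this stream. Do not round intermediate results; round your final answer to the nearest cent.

PV of 3-year annuity: £7,920.00 × [1 − (1+0.097)^−3] / 0.097 = 19800.35887
Perpetuity value at year 3: £2,010.00 / 0.097 = 20721.64948
PV of perpetuity: 20721.64948 / (1+0.097)^3 = 15696.55841
Total PV = 19800.35887 + 15696.55841 = 35496.91728

£35496.92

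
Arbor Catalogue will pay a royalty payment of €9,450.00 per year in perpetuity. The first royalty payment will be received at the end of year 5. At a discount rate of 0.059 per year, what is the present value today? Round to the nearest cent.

Value at end of year 4: C / r = €9,450.00 / 0.059 = €160,169.4915
Discount to today: PV = €160,169.4915 / (1 + 0.059)^4 = €160,169.4915 / 1.257720 = €127,349.12

€127349.12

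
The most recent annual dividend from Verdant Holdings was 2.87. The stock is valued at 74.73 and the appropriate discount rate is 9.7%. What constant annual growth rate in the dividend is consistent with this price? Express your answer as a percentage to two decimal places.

P = D₀(1+g)/(r−g) ⇒ P(r−g) = D₀(1+g) ⇒ g(P+D₀) = P·r − D₀
g = (P·r − D₀)/(P + D₀) = (74.73×0.097 − 2.87) / (74.73 + 2.87) = 0.056428

5.64%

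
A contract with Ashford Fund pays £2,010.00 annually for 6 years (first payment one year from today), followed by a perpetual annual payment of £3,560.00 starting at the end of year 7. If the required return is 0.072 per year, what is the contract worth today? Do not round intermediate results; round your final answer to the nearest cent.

£42101.70

PV of 6-year annuity: £2,010.00 × [1 − (1+0.072)^−6] / 0.072 = 9521.87604
Perpetuity value at year 6: £3,560.00 / 0.072 = 49444.44444
PV of perpetuity: 49444.44444 / (1+0.072)^6 = 32579.82817
Total PV = 9521.87604 + 32579.82817 = 42101.70421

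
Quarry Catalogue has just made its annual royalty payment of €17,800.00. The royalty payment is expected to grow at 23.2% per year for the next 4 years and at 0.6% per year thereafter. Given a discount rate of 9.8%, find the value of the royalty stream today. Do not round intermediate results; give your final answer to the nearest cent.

€404245.95

D_1 = 21929.60000
D_2 = 27017.26720
D_3 = 33285.27319
D_4 = 41007.45657
Terminal value at year 4: TV = D_4×(1+g_2)/(r−g_2) = 41253.50131/0.092 = 448407.62293
P_0 = D_1/(1+r)^1 + D_2/(1+r)^2 + D_3/(1+r)^3 + D_4/(1+r)^4 + TV/(1+r)^4
    = 19972.31330 + 22409.73587 + 25144.62166 + 28213.27312 + 308506.00830 = 404245.95225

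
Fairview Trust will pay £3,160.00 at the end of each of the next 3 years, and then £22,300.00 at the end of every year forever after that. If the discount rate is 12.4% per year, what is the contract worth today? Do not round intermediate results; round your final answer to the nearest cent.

PV of 3-year annuity: £3,160.00 × [1 − (1+0.124)^−3] / 0.124 = 7537.92054
Perpetuity value at year 3: £22,300.00 / 0.124 = 179838.70968
PV of perpetuity: 179838.70968 / (1+0.124)^3 = 126643.89068
Total PV = 7537.92054 + 126643.89068 = 134181.81122

£134181.81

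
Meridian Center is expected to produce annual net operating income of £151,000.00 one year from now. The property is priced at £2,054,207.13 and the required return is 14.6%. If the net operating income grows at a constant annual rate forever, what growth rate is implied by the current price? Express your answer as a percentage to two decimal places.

P = D₁/(r−g) ⇒ g = r − D₁/P = 0.146 − £151,000.00/£2,054,207.13 = 0.072492

7.25%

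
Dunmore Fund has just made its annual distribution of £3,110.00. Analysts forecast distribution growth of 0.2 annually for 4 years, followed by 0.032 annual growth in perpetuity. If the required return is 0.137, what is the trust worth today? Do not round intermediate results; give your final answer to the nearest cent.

£52187.10

D_1 = 3732.00000
D_2 = 4478.40000
D_3 = 5374.08000
D_4 = 6448.89600
Terminal value at year 4: TV = D_4×(1+g_2)/(r−g_2) = 6655.26067/0.105 = 63383.43497
P_0 = D_1/(1+r)^1 + D_2/(1+r)^2 + D_3/(1+r)^3 + D_4/(1+r)^4 + TV/(1+r)^4
    = 3282.32190 + 3464.19198 + 3656.13929 + 3858.72221 + 37925.72684 = 52187.10221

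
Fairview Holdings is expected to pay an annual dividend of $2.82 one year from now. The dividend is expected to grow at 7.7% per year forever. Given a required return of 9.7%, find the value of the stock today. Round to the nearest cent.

$141.00

Growing perpetuity: P = D₁ / (r − g) = $2.8200 / (0.097 − 0.077) = $141.00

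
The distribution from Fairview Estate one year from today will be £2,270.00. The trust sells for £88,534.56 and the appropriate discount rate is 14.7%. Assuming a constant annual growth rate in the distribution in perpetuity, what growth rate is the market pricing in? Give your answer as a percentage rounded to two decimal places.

12.14%

P = D₁/(r−g) ⇒ g = r − D₁/P = 0.147 − £2,270.00/£88,534.56 = 0.121360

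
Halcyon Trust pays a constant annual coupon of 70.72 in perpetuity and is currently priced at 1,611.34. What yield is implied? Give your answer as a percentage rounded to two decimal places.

4.39%

P = C/r ⇒ r = C/P = 70.72/1,611.34 = 0.043889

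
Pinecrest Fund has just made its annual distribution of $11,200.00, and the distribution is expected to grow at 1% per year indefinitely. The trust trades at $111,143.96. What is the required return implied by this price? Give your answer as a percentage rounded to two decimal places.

11.18%

D₁ = $11,200.00 × 1.01 = $11,312.0000
P = D₁/(r − g) ⇒ r = D₁/P + g = $11,312.0000/$111,143.96 + 0.01 = 0.101778 + 0.01 = 0.111778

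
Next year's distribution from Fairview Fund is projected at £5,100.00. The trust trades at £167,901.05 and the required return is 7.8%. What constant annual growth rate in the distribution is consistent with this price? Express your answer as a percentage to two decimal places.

P = D₁/(r−g) ⇒ g = r − D₁/P = 0.078 − £5,100.00/£167,901.05 = 0.047625

4.76%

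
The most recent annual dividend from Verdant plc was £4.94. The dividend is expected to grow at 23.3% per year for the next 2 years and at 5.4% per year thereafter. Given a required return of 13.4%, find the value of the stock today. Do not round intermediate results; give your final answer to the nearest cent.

D_1 = 6.09102
D_2 = 7.51023
Terminal value at year 2: TV = D_2×(1+g_2)/(r−g_2) = 7.91578/0.08 = 98.94725
P_0 = D_1/(1+r)^1 + D_2/(1+r)^2 + TV/(1+r)^2
    = 5.37127 + 5.84019 + 76.94451 = 88.15597

£88.16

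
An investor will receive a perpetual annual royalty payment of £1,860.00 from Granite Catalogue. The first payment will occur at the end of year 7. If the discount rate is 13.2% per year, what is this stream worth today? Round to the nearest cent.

£6696.69

Value at end of year 6: C / r = £1,860.00 / 0.132 = £14,090.9091
Discount to today: PV = £14,090.9091 / (1 + 0.132)^6 = £14,090.9091 / 2.104159 = £6,696.69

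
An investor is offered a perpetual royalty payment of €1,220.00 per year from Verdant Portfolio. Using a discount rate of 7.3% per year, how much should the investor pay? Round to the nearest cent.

Level perpetuity: PV = C / r = €1,220.00 / 0.073 = €16,712.33

€16712.33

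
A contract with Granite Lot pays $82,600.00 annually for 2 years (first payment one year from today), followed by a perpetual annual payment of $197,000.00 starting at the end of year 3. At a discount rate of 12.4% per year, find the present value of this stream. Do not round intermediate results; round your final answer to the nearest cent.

$1396379.29

PV of 2-year annuity: $82,600.00 × [1 − (1+0.124)^−2] / 0.124 = 138867.92214
Perpetuity value at year 2: $197,000.00 / 0.124 = 1588709.67742
PV of perpetuity: 1588709.67742 / (1+0.124)^2 = 1257511.36433
Total PV = 138867.92214 + 1257511.36433 = 1396379.28647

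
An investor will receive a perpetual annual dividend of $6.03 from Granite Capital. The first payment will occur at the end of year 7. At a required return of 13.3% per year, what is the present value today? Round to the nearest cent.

$21.43

Value at end of year 6: C / r = $6.03 / 0.133 = $45.3383
Discount to today: PV = $45.3383 / (1 + 0.133)^6 = $45.3383 / 2.115336 = $21.43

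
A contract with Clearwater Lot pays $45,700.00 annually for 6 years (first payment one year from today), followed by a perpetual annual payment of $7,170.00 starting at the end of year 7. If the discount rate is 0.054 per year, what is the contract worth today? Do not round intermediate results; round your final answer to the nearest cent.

$325867.18

PV of 6-year annuity: $45,700.00 × [1 − (1+0.054)^−6] / 0.054 = 229021.17286
Perpetuity value at year 6: $7,170.00 / 0.054 = 132777.77778
PV of perpetuity: 132777.77778 / (1+0.054)^6 = 96846.00952
Total PV = 229021.17286 + 96846.00952 = 325867.18238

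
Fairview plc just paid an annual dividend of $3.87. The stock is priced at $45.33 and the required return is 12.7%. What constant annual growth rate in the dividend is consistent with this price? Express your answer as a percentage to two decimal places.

P = D₀(1+g)/(r−g) ⇒ P(r−g) = D₀(1+g) ⇒ g(P+D₀) = P·r − D₀
g = (P·r − D₀)/(P + D₀) = ($45.33×0.127 − $3.87) / ($45.33 + $3.87) = 0.038352

3.84%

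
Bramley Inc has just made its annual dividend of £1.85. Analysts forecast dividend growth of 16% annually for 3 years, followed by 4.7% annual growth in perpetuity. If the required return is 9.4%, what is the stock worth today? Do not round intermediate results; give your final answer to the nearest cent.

D_1 = 2.14600
D_2 = 2.48936
D_3 = 2.88766
Terminal value at year 3: TV = D_3×(1+g_2)/(r−g_2) = 3.02338/0.047 = 64.32718
P_0 = D_1/(1+r)^1 + D_2/(1+r)^2 + D_3/(1+r)^3 + TV/(1+r)^3
    = 1.96161 + 2.07995 + 2.20543 + 49.12952 = 55.37652

£55.38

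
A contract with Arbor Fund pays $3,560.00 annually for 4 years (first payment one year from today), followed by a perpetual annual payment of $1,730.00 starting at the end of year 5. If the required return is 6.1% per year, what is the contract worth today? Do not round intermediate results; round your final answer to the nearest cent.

$34687.31

PV of 4-year annuity: $3,560.00 × [1 − (1+0.061)^−4] / 0.061 = 12307.58141
Perpetuity value at year 4: $1,730.00 / 0.061 = 28360.65574
PV of perpetuity: 28360.65574 / (1+0.061)^4 = 22379.72432
Total PV = 12307.58141 + 22379.72432 = 34687.30573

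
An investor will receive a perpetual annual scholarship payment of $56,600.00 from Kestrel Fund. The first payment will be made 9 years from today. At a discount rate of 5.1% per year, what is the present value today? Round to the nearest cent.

Value at end of year 8: C / r = $56,600.00 / 0.051 = $1,109,803.9216
Discount to today: PV = $1,109,803.9216 / (1 + 0.051)^8 = $1,109,803.9216 / 1.488750 = $745,460.31

$745460.31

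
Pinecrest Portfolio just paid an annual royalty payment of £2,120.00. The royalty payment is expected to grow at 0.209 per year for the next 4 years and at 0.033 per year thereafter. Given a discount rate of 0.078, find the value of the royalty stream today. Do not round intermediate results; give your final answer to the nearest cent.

D_1 = 2563.08000
D_2 = 3098.76372
D_3 = 3746.40534
D_4 = 4529.40405
Terminal value at year 4: TV = D_4×(1+g_2)/(r−g_2) = 4678.87439/0.045 = 103974.98637
P_0 = D_1/(1+r)^1 + D_2/(1+r)^2 + D_3/(1+r)^3 + D_4/(1+r)^4 + TV/(1+r)^4
    = 2377.62523 + 2666.55743 + 2990.60105 + 3354.02288 + 76993.45857 = 88382.26516

£88382.27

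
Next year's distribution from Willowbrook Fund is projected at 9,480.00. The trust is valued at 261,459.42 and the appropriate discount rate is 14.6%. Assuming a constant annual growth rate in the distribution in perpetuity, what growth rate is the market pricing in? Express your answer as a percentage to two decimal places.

10.97%

P = D₁/(r−g) ⇒ g = r − D₁/P = 0.146 − 9,480.00/261,459.42 = 0.109742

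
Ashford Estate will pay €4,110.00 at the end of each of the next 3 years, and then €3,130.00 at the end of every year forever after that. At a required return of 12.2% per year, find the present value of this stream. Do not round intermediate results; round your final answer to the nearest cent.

€28001.47

PV of 3-year annuity: €4,110.00 × [1 − (1+0.122)^−3] / 0.122 = 9837.69879
Perpetuity value at year 3: €3,130.00 / 0.122 = 25655.73770
PV of perpetuity: 25655.73770 / (1+0.122)^3 = 18163.76758
Total PV = 9837.69879 + 18163.76758 = 28001.46637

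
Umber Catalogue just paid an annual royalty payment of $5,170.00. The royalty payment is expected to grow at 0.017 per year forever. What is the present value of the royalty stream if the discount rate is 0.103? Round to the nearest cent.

$61138.26

D₁ = D₀ × (1 + g) = $5,170.00 × 1.017 = $5,257.8900
Growing perpetuity: P = D₁ / (r − g) = $5,257.8900 / (0.103 − 0.017) = $61,138.26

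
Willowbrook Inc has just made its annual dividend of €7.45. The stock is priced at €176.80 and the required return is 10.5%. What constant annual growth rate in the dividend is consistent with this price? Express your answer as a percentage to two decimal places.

P = D₀(1+g)/(r−g) ⇒ P(r−g) = D₀(1+g) ⇒ g(P+D₀) = P·r − D₀
g = (P·r − D₀)/(P + D₀) = (€176.80×0.105 − €7.45) / (€176.80 + €7.45) = 0.060320

6.03%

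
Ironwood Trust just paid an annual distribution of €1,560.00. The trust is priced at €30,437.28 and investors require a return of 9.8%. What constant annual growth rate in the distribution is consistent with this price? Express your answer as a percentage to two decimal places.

4.45%

P = D₀(1+g)/(r−g) ⇒ P(r−g) = D₀(1+g) ⇒ g(P+D₀) = P·r − D₀
g = (P·r − D₀)/(P + D₀) = (€30,437.28×0.098 − €1,560.00) / (€30,437.28 + €1,560.00) = 0.044468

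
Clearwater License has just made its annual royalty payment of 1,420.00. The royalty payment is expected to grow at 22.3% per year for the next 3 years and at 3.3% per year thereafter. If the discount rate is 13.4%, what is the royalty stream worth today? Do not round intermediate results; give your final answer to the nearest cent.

23182.64

D_1 = 1736.66000
D_2 = 2123.93518
D_3 = 2597.57273
Terminal value at year 3: TV = D_3×(1+g_2)/(r−g_2) = 2683.29263/0.101 = 26567.25371
P_0 = D_1/(1+r)^1 + D_2/(1+r)^2 + D_3/(1+r)^3 + TV/(1+r)^3
    = 1531.44621 + 1651.63908 + 1781.26507 + 18218.28533 = 23182.63568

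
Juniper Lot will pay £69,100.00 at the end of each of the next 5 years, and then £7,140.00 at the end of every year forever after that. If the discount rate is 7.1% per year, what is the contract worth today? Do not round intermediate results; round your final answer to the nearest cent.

£353932.84

PV of 5-year annuity: £69,100.00 × [1 − (1+0.071)^−5] / 0.071 = 282566.65015
Perpetuity value at year 5: £7,140.00 / 0.071 = 100563.38028
PV of perpetuity: 100563.38028 / (1+0.071)^5 = 71366.18951
Total PV = 282566.65015 + 71366.18951 = 353932.83967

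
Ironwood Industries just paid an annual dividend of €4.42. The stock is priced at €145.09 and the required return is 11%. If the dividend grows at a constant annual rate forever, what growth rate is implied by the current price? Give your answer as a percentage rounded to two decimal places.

P = D₀(1+g)/(r−g) ⇒ P(r−g) = D₀(1+g) ⇒ g(P+D₀) = P·r − D₀
g = (P·r − D₀)/(P + D₀) = (€145.09×0.11 − €4.42) / (€145.09 + €4.42) = 0.077185

7.72%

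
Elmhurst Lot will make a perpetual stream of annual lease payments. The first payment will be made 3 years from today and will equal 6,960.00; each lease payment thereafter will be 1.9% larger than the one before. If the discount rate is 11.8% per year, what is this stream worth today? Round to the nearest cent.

Value at end of year 2: C₁ / (r − g) = 6,960.00 / (0.118 − 0.019) = 70,303.0303
Discount to today: PV = 70,303.0303 / (1 + 0.118)^2 = 70,303.0303 / 1.249924 = 56,245.84

56245.84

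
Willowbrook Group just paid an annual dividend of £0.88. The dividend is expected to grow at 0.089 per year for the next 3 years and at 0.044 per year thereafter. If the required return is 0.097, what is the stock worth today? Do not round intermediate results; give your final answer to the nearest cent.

£19.56

D_1 = 0.95832
D_2 = 1.04361
D_3 = 1.13649
Terminal value at year 3: TV = D_3×(1+g_2)/(r−g_2) = 1.18650/0.053 = 22.38674
P_0 = D_1/(1+r)^1 + D_2/(1+r)^2 + D_3/(1+r)^3 + TV/(1+r)^3
    = 0.87358 + 0.86721 + 0.86089 + 16.95786 = 19.55954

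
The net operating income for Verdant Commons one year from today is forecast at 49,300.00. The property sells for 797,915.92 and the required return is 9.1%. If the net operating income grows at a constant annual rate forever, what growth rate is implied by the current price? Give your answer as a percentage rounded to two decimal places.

P = D₁/(r−g) ⇒ g = r − D₁/P = 0.091 − 49,300.00/797,915.92 = 0.029214

2.92%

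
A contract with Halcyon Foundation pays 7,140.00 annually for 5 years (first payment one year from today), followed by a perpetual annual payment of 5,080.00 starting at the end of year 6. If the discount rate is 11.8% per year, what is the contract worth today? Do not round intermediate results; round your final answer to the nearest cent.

50513.63

PV of 5-year annuity: 7,140.00 × [1 − (1+0.118)^−5] / 0.118 = 25866.13722
Perpetuity value at year 5: 5,080.00 / 0.118 = 43050.84746
PV of perpetuity: 43050.84746 / (1+0.118)^5 = 24647.48933
Total PV = 25866.13722 + 24647.48933 = 50513.62654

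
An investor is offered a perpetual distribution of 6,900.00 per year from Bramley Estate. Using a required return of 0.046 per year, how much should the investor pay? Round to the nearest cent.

150000.00

Level perpetuity: PV = C / r = 6,900.00 / 0.046 = 150,000.00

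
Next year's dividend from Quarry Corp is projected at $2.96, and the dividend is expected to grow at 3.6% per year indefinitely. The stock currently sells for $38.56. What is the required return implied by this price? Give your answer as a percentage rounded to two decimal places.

11.28%

P = D₁/(r − g) ⇒ r = D₁/P + g = $2.9600/$38.56 + 0.036 = 0.076763 + 0.036 = 0.112763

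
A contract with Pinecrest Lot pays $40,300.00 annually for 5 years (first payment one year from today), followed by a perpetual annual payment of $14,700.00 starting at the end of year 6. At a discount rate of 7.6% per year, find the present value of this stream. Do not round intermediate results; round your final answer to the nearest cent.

PV of 5-year annuity: $40,300.00 × [1 − (1+0.076)^−5] / 0.076 = 162616.94456
Perpetuity value at year 5: $14,700.00 / 0.076 = 193421.05263
PV of perpetuity: 193421.05263 / (1+0.076)^5 = 134104.20189
Total PV = 162616.94456 + 134104.20189 = 296721.14644

$296721.15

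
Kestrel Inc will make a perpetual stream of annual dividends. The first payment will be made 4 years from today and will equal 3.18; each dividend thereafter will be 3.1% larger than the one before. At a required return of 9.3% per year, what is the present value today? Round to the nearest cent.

Value at end of year 3: C₁ / (r − g) = 3.18 / (0.093 − 0.031) = 51.2903
Discount to today: PV = 51.2903 / (1 + 0.093)^3 = 51.2903 / 1.305751 = 39.28

39.28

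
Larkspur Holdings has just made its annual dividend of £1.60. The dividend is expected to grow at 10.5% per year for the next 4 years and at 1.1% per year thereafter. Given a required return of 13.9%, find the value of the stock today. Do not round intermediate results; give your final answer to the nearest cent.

£17.13

D_1 = 1.76800
D_2 = 1.95364
D_3 = 2.15877
D_4 = 2.38544
Terminal value at year 4: TV = D_4×(1+g_2)/(r−g_2) = 2.41168/0.128 = 18.84127
P_0 = D_1/(1+r)^1 + D_2/(1+r)^2 + D_3/(1+r)^3 + D_4/(1+r)^4 + TV/(1+r)^4
    = 1.55224 + 1.50590 + 1.46095 + 1.41734 + 11.19478 = 17.13121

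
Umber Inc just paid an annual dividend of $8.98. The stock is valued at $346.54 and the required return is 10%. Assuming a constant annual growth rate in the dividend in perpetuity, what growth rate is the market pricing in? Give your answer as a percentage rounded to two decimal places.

7.22%

P = D₀(1+g)/(r−g) ⇒ P(r−g) = D₀(1+g) ⇒ g(P+D₀) = P·r − D₀
g = (P·r − D₀)/(P + D₀) = ($346.54×0.1 − $8.98) / ($346.54 + $8.98) = 0.072215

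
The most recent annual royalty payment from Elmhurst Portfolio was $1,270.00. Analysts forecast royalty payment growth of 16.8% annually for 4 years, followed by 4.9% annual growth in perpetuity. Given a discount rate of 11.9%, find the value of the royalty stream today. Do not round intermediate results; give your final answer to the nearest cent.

$28251.84

D_1 = 1483.36000
D_2 = 1732.56448
D_3 = 2023.63531
D_4 = 2363.60605
Terminal value at year 4: TV = D_4×(1+g_2)/(r−g_2) = 2479.42274/0.07 = 35420.32488
P_0 = D_1/(1+r)^1 + D_2/(1+r)^2 + D_3/(1+r)^3 + D_4/(1+r)^4 + TV/(1+r)^4
    = 1325.61215 + 1383.65951 + 1444.24871 + 1507.49106 + 22590.83035 = 28251.84179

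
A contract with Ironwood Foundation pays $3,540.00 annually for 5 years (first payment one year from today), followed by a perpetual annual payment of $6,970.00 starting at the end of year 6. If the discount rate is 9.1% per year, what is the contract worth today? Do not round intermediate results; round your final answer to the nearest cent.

PV of 5-year annuity: $3,540.00 × [1 − (1+0.091)^−5] / 0.091 = 13733.71251
Perpetuity value at year 5: $6,970.00 / 0.091 = 76593.40659
PV of perpetuity: 76593.40659 / (1+0.091)^5 = 49552.73534
Total PV = 13733.71251 + 49552.73534 = 63286.44786

$63286.45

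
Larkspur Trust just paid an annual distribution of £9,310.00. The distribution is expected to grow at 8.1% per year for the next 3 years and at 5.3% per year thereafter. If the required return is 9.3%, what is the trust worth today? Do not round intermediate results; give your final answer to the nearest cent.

£264422.89

D_1 = 10064.11000
D_2 = 10879.30291
D_3 = 11760.52645
Terminal value at year 3: TV = D_3×(1+g_2)/(r−g_2) = 12383.83435/0.04 = 309595.85868
P_0 = D_1/(1+r)^1 + D_2/(1+r)^2 + D_3/(1+r)^3 + TV/(1+r)^3
    = 9207.78591 + 9106.69402 + 9006.71202 + 237101.69400 = 264422.88595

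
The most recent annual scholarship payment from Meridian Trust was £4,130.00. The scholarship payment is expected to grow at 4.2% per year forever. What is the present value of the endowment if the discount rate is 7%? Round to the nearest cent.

D₁ = D₀ × (1 + g) = £4,130.00 × 1.042 = £4,303.4600
Growing perpetuity: P = D₁ / (r − g) = £4,303.4600 / (0.07 − 0.042) = £153,695.00

£153695.00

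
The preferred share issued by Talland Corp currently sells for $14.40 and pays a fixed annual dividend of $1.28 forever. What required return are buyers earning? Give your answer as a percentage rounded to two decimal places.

P = C/r ⇒ r = C/P = $1.28/$14.40 = 0.088889

8.89%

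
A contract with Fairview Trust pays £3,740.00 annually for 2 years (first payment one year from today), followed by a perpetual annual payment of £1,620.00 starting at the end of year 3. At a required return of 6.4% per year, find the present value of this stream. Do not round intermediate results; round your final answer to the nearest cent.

PV of 2-year annuity: £3,740.00 × [1 − (1+0.064)^−2] / 0.064 = 6818.64436
Perpetuity value at year 2: £1,620.00 / 0.064 = 25312.50000
PV of perpetuity: 25312.50000 / (1+0.064)^2 = 22358.96956
Total PV = 6818.64436 + 22358.96956 = 29177.61391

£29177.61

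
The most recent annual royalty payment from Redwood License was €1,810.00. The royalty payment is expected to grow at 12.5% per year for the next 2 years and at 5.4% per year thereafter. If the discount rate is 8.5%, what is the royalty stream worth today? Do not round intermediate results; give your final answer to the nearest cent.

D_1 = 2036.25000
D_2 = 2290.78125
Terminal value at year 2: TV = D_2×(1+g_2)/(r−g_2) = 2414.48344/0.031 = 77886.56250
P_0 = D_1/(1+r)^1 + D_2/(1+r)^2 + TV/(1+r)^2
    = 1876.72811 + 1945.91624 + 66161.15229 = 69983.79664

€69983.80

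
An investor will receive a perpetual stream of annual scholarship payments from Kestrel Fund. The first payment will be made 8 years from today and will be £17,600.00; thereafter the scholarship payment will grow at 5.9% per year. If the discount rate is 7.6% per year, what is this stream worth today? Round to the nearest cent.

Value at end of year 7: C₁ / (r − g) = £17,600.00 / (0.076 − 0.059) = £1,035,294.1176
Discount to today: PV = £1,035,294.1176 / (1 + 0.076)^7 = £1,035,294.1176 / 1.669882 = £619,980.24

£619980.24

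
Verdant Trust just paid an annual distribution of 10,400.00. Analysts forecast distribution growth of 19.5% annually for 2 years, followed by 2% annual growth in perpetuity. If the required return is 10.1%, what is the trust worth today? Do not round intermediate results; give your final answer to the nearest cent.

D_1 = 12428.00000
D_2 = 14851.46000
Terminal value at year 2: TV = D_2×(1+g_2)/(r−g_2) = 15148.48920/0.081 = 187018.38519
P_0 = D_1/(1+r)^1 + D_2/(1+r)^2 + TV/(1+r)^2
    = 11287.92007 + 12251.64804 + 154280.01230 = 177819.58040

177819.58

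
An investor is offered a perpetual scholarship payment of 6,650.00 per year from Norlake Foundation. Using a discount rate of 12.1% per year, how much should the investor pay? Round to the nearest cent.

Level perpetuity: PV = C / r = 6,650.00 / 0.121 = 54,958.68

54958.68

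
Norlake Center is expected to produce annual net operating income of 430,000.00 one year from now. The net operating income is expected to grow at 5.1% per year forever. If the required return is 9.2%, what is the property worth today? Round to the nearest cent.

10487804.88

Growing perpetuity: P = D₁ / (r − g) = 430,000.0000 / (0.092 − 0.051) = 10,487,804.88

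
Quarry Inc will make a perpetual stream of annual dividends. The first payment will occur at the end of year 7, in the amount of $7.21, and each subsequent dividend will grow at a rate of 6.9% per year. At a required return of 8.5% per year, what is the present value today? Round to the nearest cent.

Value at end of year 6: C₁ / (r − g) = $7.21 / (0.085 − 0.069) = $450.6250
Discount to today: PV = $450.6250 / (1 + 0.085)^6 = $450.6250 / 1.631468 = $276.21

$276.21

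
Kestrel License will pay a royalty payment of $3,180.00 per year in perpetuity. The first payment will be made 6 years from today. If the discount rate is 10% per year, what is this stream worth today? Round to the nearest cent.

Value at end of year 5: C / r = $3,180.00 / 0.1 = $31,800.0000
Discount to today: PV = $31,800.0000 / (1 + 0.1)^5 = $31,800.0000 / 1.610510 = $19,745.30

$19745.30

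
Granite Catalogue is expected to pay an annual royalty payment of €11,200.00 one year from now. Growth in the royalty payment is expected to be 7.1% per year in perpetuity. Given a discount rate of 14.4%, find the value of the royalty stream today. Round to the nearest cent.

€153424.66

Growing perpetuity: P = D₁ / (r − g) = €11,200.0000 / (0.144 − 0.071) = €153,424.66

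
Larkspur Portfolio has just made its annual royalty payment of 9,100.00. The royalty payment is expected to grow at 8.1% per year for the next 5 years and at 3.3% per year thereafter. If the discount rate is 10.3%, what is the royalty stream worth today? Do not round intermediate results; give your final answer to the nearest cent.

164269.97

D_1 = 9837.10000
D_2 = 10633.90510
D_3 = 11495.25141
D_4 = 12426.36678
D_5 = 13432.90249
Terminal value at year 5: TV = D_5×(1+g_2)/(r−g_2) = 13876.18827/0.07 = 198231.26098
P_0 = D_1/(1+r)^1 + D_2/(1+r)^2 + D_3/(1+r)^3 + D_4/(1+r)^4 + D_5/(1+r)^5 + TV/(1+r)^5
    = 8918.49501 + 8740.61025 + 8566.27351 + 8395.41402 + 8227.96243 + 121421.21698 = 164269.97221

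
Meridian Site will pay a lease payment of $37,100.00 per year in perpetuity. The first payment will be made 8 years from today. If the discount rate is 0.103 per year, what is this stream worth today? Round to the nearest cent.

Value at end of year 7: C / r = $37,100.00 / 0.103 = $360,194.1748
Discount to today: PV = $360,194.1748 / (1 + 0.103)^7 = $360,194.1748 / 1.986226 = $181,346.05

$181346.05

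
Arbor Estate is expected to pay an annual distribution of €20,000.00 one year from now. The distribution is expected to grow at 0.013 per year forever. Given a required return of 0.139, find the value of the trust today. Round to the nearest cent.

€158730.16

Growing perpetuity: P = D₁ / (r − g) = €20,000.0000 / (0.139 − 0.013) = €158,730.16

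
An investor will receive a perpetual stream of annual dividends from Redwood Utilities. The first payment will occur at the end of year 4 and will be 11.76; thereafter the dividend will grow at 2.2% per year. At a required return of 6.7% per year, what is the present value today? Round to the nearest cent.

215.13

Value at end of year 3: C₁ / (r − g) = 11.76 / (0.067 − 0.022) = 261.3333
Discount to today: PV = 261.3333 / (1 + 0.067)^3 = 261.3333 / 1.214768 = 215.13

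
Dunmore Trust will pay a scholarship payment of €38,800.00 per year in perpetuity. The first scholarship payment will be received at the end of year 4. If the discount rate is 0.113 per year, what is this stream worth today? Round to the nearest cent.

Value at end of year 3: C / r = €38,800.00 / 0.113 = €343,362.8319
Discount to today: PV = €343,362.8319 / (1 + 0.113)^3 = €343,362.8319 / 1.378750 = €249,039.24

€249039.24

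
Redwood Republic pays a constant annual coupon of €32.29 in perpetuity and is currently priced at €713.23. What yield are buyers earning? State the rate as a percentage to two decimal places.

P = C/r ⇒ r = C/P = €32.29/€713.23 = 0.045273

4.53%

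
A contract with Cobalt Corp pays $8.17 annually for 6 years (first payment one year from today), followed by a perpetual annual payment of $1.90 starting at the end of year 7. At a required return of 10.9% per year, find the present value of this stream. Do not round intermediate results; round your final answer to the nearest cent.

PV of 6-year annuity: $8.17 × [1 − (1+0.109)^−6] / 0.109 = 34.66329
Perpetuity value at year 6: $1.90 / 0.109 = 17.43119
PV of perpetuity: 17.43119 / (1+0.109)^6 = 9.36996
Total PV = 34.66329 + 9.36996 = 44.03325

$44.03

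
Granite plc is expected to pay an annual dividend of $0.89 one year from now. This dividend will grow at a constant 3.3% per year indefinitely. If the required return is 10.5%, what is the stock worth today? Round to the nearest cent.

$12.36

Growing perpetuity: P = D₁ / (r − g) = $0.8900 / (0.105 − 0.033) = $12.36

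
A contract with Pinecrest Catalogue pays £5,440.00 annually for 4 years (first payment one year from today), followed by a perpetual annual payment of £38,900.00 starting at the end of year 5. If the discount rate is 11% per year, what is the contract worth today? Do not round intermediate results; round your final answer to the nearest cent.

£249828.53

PV of 4-year annuity: £5,440.00 × [1 − (1+0.11)^−4] / 0.11 = 16877.30455
Perpetuity value at year 4: £38,900.00 / 0.11 = 353636.36364
PV of perpetuity: 353636.36364 / (1+0.11)^4 = 232951.22631
Total PV = 16877.30455 + 232951.22631 = 249828.53086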